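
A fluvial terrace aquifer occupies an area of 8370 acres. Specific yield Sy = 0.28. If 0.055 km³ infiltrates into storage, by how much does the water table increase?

A = 8370 acres = 3.387 × 10^7 m²
ΔV = 0.055 km³ = 5.5 × 10^7 m³
Δh = ΔV / (Sy × A) = 5.5 × 10^7 m³ / (0.28 × 3.387 × 10^7 m²) = 5.799 m

Δh ≈ 5.8 m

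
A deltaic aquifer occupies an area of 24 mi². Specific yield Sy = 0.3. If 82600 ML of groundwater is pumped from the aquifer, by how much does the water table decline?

A = 24 mi² = 6.216 × 10^7 m²
ΔV = 82600 ML = 8.26 × 10^7 m³
Δh = ΔV / (Sy × A) = 8.26 × 10^7 m³ / (0.3 × 6.216 × 10^7 m²) = 4.429 m

Δh ≈ 4.43 m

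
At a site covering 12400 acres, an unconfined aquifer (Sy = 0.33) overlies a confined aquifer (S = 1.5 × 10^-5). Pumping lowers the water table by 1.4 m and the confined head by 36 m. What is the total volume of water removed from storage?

A = 12400 acres = 5.018 × 10^7 m²
Unconfined: ΔV_u = Sy × A × Δh_u = 0.33 × 5.018 × 10^7 × 1.4 = 2.318 × 10^7 m³
Confined: ΔV_c = S × A × Δh_c = 1.5 × 10^-5 × 5.018 × 10^7 × 36 = 27100 m³
Total ΔV = 2.318 × 10^7 + 27100 = 2.321 × 10^7 m³

ΔV ≈ 2.32 × 10^7 m³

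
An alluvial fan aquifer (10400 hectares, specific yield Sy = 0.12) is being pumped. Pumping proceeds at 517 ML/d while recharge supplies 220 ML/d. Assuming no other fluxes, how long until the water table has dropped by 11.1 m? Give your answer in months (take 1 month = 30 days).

A = 10400 hectares = 1.04 × 10^8 m²
ΔV = Sy × A × Δh = 0.12 × 1.04 × 10^8 × 11.1 = 1.385 × 10^8 m³
Net withdrawal = 517 − 220 = 297 ML/d = 2.97 × 10^5 m³/d
t = ΔV / Q = 1.385 × 10^8 m³ / 2.97 × 10^5 m³/d = 466.4 d
t = 466.4 d ≈ 15.55 months

t ≈ 15.5 months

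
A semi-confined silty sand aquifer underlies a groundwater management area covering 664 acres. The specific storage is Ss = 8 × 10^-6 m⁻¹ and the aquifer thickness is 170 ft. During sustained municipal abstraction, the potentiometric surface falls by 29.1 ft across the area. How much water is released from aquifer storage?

b = 170 ft = 51.82 m
S = Ss × b = 8 × 10^-6 m⁻¹ × 51.82 m = 4.145 × 10^-4
A = 664 acres = 2.687 × 10^6 m²
Δh = 29.1 ft = 8.87 m
ΔV = S × A × Δh = 4.145 × 10^-4 × 2.687 × 10^6 m² × 8.87 m = 9880 m³

ΔV ≈ 9880 m³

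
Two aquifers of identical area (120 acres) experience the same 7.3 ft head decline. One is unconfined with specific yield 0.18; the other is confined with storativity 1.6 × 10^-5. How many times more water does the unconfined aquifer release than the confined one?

A = 120 acres = 4.856 × 10^5 m²
Δh = 7.3 ft = 2.225 m
Unconfined: ΔV_u = Sy × A × Δh = 0.18 × 4.856 × 10^5 × 2.225 = 1.945 × 10^5 m³
Confined: ΔV_c = S × A × Δh = 1.6 × 10^-5 × 4.856 × 10^5 × 2.225 = 17.29 m³
Ratio = ΔV_u / ΔV_c = Sy / S = 0.18 / 1.6 × 10^-5 = 11250

ΔV_u / ΔV_c ≈ 11200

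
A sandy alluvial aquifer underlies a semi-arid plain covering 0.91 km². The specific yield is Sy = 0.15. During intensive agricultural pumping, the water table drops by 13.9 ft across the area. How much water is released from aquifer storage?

A = 0.91 km² = 9.1 × 10^5 m²
Δh = 13.9 ft = 4.237 m
ΔV = Sy × A × Δh = 0.15 × 9.1 × 10^5 m² × 4.237 m = 5.783 × 10^5 m³

ΔV ≈ 5.78 × 10^5 m³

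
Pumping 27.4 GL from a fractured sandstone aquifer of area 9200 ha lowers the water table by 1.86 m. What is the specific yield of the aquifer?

A = 9200 ha = 9.2 × 10^7 m²
ΔV = 27.4 GL = 2.74 × 10^7 m³
Sy = ΔV / (A × Δh) = 2.74 × 10^7 m³ / (9.2 × 10^7 m² × 1.86 m) = 0.1601

Sy ≈ 0.16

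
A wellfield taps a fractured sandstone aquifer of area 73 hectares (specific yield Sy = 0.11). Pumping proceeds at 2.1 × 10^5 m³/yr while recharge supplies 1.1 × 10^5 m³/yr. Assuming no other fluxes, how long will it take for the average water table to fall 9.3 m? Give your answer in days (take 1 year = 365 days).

A = 73 hectares = 7.3 × 10^5 m²
ΔV = Sy × A × Δh = 0.11 × 7.3 × 10^5 × 9.3 = 7.468 × 10^5 m³
Net withdrawal = 2.1 × 10^5 − 1.1 × 10^5 = 1 × 10^5 m³/yr = 274 m³/d
t = ΔV / Q = 7.468 × 10^5 m³ / 274 m³/d = 2726 d

t ≈ 2730 days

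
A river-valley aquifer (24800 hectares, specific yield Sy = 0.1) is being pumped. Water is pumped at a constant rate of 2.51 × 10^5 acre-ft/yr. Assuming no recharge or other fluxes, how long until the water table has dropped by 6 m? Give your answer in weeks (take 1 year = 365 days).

A = 24800 hectares = 2.48 × 10^8 m²
ΔV = Sy × A × Δh = 0.1 × 2.48 × 10^8 × 6 = 1.488 × 10^8 m³
Q = 2.51 × 10^5 acre-ft/yr = 8.482 × 10^5 m³/d
t = ΔV / Q = 1.488 × 10^8 m³ / 8.482 × 10^5 m³/d = 175.4 d
t = 175.4 d ≈ 25.06 weeks

t ≈ 25.1 weeks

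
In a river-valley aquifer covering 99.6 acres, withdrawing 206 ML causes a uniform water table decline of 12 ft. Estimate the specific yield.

Sy ≈ 0.14

A = 99.6 acres = 4.031 × 10^5 m²
Δh = 12 ft = 3.658 m
ΔV = 206 ML = 2.06 × 10^5 m³
Sy = ΔV / (A × Δh) = 2.06 × 10^5 m³ / (4.031 × 10^5 m² × 3.658 m) = 0.1397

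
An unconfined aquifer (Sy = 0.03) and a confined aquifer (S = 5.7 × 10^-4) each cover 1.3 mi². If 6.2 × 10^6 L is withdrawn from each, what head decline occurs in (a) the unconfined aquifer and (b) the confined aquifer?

Δh_u ≈ 0.0614 m; Δh_c ≈ 3.23 m

A = 1.3 mi² = 3.367 × 10^6 m²
ΔV = 6.2 × 10^6 L = 6200 m³
Unconfined: Δh_u = ΔV/(Sy·A) = 6200/(0.03 × 3.367 × 10^6) = 0.06138 m
Confined: Δh_c = ΔV/(S·A) = 6200/(5.7 × 10^-4 × 3.367 × 10^6) = 3.231 m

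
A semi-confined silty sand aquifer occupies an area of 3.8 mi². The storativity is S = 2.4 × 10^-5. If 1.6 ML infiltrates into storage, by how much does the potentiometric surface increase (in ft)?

A = 3.8 mi² = 9.842 × 10^6 m²
ΔV = 1.6 ML = 1600 m³
Δh = ΔV / (S × A) = 1600 m³ / (2.4 × 10^-5 × 9.842 × 10^6 m²) = 6.774 m
Δh = 6.774 m = 22.22 ft

Δh ≈ 22.2 ft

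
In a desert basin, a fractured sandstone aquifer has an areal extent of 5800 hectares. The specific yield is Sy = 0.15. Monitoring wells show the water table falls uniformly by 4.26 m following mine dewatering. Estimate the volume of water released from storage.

ΔV ≈ 3.71 × 10^7 m³

A = 5800 hectares = 5.8 × 10^7 m²
ΔV = Sy × A × Δh = 0.15 × 5.8 × 10^7 m² × 4.26 m = 3.706 × 10^7 m³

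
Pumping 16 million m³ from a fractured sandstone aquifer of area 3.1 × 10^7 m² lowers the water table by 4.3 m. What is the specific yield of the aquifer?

ΔV = 16 million m³ = 1.6 × 10^7 m³
Sy = ΔV / (A × Δh) = 1.6 × 10^7 m³ / (3.1 × 10^7 m² × 4.3 m) = 0.12

Sy ≈ 0.12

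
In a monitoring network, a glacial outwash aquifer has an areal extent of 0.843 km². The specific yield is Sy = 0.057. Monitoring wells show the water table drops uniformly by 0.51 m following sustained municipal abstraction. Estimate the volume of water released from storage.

A = 0.843 km² = 8.43 × 10^5 m²
ΔV = Sy × A × Δh = 0.057 × 8.43 × 10^5 m² × 0.51 m = 24510 m³

ΔV ≈ 24500 m³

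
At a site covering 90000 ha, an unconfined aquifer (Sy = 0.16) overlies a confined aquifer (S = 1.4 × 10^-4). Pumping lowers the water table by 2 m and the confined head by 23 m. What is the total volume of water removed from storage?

A = 90000 ha = 9 × 10^8 m²
Unconfined: ΔV_u = Sy × A × Δh_u = 0.16 × 9 × 10^8 × 2 = 2.88 × 10^8 m³
Confined: ΔV_c = S × A × Δh_c = 1.4 × 10^-4 × 9 × 10^8 × 23 = 2.898 × 10^6 m³
Total ΔV = 2.88 × 10^8 + 2.898 × 10^6 = 2.909 × 10^8 m³

ΔV ≈ 2.91 × 10^8 m³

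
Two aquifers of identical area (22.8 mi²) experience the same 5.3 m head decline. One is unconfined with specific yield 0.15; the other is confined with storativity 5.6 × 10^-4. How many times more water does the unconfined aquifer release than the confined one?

A = 22.8 mi² = 5.905 × 10^7 m²
Unconfined: ΔV_u = Sy × A × Δh = 0.15 × 5.905 × 10^7 × 5.3 = 4.695 × 10^7 m³
Confined: ΔV_c = S × A × Δh = 5.6 × 10^-4 × 5.905 × 10^7 × 5.3 = 1.753 × 10^5 m³
Ratio = ΔV_u / ΔV_c = Sy / S = 0.15 / 5.6 × 10^-4 = 267.9

ΔV_u / ΔV_c ≈ 268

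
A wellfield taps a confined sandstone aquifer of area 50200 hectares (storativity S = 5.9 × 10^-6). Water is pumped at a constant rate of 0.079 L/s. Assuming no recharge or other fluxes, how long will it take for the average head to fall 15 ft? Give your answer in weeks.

A = 50200 hectares = 5.02 × 10^8 m²
Δh = 15 ft = 4.572 m
ΔV = S × A × Δh = 5.9 × 10^-6 × 5.02 × 10^8 × 4.572 = 13540 m³
Q = 0.079 L/s = 6.826 m³/d
t = ΔV / Q = 13540 m³ / 6.826 m³/d = 1984 d
t = 1984 d ≈ 283.4 weeks

t ≈ 283 weeks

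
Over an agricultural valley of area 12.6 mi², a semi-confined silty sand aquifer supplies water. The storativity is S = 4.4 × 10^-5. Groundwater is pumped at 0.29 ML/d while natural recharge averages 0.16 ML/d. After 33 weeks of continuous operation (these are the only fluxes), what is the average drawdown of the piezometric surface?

Δh ≈ 20.9 m

A = 12.6 mi² = 3.263 × 10^7 m²
Net abstraction = 0.29 − 0.16 = 0.13 ML/d
Q_net = 0.13 ML/d = 130 m³/d
t = 33 weeks = 231 d
ΔV = Q × t = 130 m³/d × 231 d = 30030 m³
Δh = ΔV / (S × A) = 30030 / (4.4 × 10^-5 × 3.263 × 10^7) = 20.91 m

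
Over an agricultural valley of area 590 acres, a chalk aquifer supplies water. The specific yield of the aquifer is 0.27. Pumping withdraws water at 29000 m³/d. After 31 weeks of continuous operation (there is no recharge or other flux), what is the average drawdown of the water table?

A = 590 acres = 2.388 × 10^6 m²
t = 31 weeks = 217 d
ΔV = Q × t = 29000 m³/d × 217 d = 6.293 × 10^6 m³
Δh = ΔV / (Sy × A) = 6.293 × 10^6 / (0.27 × 2.388 × 10^6) = 9.762 m

Δh ≈ 9.76 m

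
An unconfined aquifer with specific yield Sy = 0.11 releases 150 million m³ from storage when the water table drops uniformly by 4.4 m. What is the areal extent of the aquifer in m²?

A ≈ 3.1 × 10^8 m²

ΔV = 150 million m³ = 1.5 × 10^8 m³
A = ΔV / (Sy × Δh) = 1.5 × 10^8 / (0.11 × 4.4) = 3.099 × 10^8 m²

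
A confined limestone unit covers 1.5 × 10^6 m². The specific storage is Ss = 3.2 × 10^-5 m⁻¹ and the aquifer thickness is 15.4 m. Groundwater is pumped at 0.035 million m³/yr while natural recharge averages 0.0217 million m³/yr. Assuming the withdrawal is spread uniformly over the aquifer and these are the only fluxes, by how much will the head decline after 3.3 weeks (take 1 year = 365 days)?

S = Ss × b = 3.2 × 10^-5 m⁻¹ × 15.4 m = 4.928 × 10^-4
Net abstraction = 0.035 − 0.0217 = 0.0133 million m³/yr
Q_net = 0.0133 million m³/yr = 36.44 m³/d
t = 3.3 weeks = 23.1 d
ΔV = Q × t = 36.44 m³/d × 23.1 d = 841.7 m³
Δh = ΔV / (S × A) = 841.7 / (4.928 × 10^-4 × 1.5 × 10^6) = 1.139 m

Δh ≈ 1.14 m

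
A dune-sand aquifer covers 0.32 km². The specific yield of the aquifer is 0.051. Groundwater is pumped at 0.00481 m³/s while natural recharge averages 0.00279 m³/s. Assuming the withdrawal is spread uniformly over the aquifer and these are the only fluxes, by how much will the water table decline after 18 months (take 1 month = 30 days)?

A = 0.32 km² = 3.2 × 10^5 m²
Net abstraction = 0.00481 − 0.00279 = 0.00202 m³/s
Q_net = 0.00202 m³/s = 174.5 m³/d
t = 18 months = 540 d
ΔV = Q × t = 174.5 m³/d × 540 d = 94250 m³
Δh = ΔV / (Sy × A) = 94250 / (0.051 × 3.2 × 10^5) = 5.775 m

Δh ≈ 5.77 m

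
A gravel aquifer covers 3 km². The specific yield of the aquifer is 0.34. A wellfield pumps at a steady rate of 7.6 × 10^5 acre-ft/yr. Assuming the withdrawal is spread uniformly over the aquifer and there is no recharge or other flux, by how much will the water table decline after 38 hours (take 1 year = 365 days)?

Δh ≈ 3.99 m

A = 3 km² = 3 × 10^6 m²
Q = 7.6 × 10^5 acre-ft/yr = 2.568 × 10^6 m³/d
t = 38 hours = 1.583 d
ΔV = Q × t = 2.568 × 10^6 m³/d × 1.583 d = 4.067 × 10^6 m³
Δh = ΔV / (Sy × A) = 4.067 × 10^6 / (0.34 × 3 × 10^6) = 3.987 m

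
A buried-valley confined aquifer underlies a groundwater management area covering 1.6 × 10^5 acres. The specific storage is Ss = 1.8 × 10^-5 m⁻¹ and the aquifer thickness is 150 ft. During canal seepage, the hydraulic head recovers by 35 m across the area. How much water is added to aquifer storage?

ΔV ≈ 1.87 × 10^7 m³

b = 150 ft = 45.72 m
S = Ss × b = 1.8 × 10^-5 m⁻¹ × 45.72 m = 8.23 × 10^-4
A = 1.6 × 10^5 acres = 6.475 × 10^8 m²
ΔV = S × A × Δh = 8.23 × 10^-4 × 6.475 × 10^8 m² × 35 m = 1.865 × 10^7 m³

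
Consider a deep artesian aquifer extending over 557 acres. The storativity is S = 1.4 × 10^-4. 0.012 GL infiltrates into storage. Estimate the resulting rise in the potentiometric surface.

A = 557 acres = 2.254 × 10^6 m²
ΔV = 0.012 GL = 12000 m³
Δh = ΔV / (S × A) = 12000 m³ / (1.4 × 10^-4 × 2.254 × 10^6 m²) = 38.03 m

Δh ≈ 38 m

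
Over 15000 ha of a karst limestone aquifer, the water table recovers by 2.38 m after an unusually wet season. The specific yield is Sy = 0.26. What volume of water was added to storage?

ΔV ≈ 9.28 × 10^7 m³

A = 15000 ha = 1.5 × 10^8 m²
ΔV = Sy × A × Δh = 0.26 × 1.5 × 10^8 m² × 2.38 m = 9.282 × 10^7 m³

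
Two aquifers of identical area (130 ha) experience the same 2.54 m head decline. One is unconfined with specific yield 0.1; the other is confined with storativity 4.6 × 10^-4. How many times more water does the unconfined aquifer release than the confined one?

ΔV_u / ΔV_c ≈ 217

A = 130 ha = 1.3 × 10^6 m²
Unconfined: ΔV_u = Sy × A × Δh = 0.1 × 1.3 × 10^6 × 2.54 = 3.302 × 10^5 m³
Confined: ΔV_c = S × A × Δh = 4.6 × 10^-4 × 1.3 × 10^6 × 2.54 = 1519 m³
Ratio = ΔV_u / ΔV_c = Sy / S = 0.1 / 4.6 × 10^-4 = 217.4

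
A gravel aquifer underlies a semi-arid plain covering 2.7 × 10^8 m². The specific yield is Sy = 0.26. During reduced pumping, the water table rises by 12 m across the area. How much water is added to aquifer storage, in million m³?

ΔV = Sy × A × Δh = 0.26 × 2.7 × 10^8 m² × 12 m = 8.424 × 10^8 m³
ΔV = 8.424 × 10^8 m³ = 842.4 million m³

ΔV ≈ 842 million m³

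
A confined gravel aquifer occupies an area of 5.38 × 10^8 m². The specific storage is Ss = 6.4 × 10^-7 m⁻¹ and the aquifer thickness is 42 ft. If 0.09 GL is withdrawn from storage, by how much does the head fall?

b = 42 ft = 12.8 m
S = Ss × b = 6.4 × 10^-7 m⁻¹ × 12.8 m = 8.193 × 10^-6
ΔV = 0.09 GL = 90000 m³
Δh = ΔV / (S × A) = 90000 m³ / (8.193 × 10^-6 × 5.38 × 10^8 m²) = 20.42 m

Δh ≈ 20.4 m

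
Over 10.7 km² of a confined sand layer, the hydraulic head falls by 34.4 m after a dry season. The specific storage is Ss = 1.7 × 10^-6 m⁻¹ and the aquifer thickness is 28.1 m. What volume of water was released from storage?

S = Ss × b = 1.7 × 10^-6 m⁻¹ × 28.1 m = 4.777 × 10^-5
A = 10.7 km² = 1.07 × 10^7 m²
ΔV = S × A × Δh = 4.777 × 10^-5 × 1.07 × 10^7 m² × 34.4 m = 17580 m³

ΔV ≈ 17600 m³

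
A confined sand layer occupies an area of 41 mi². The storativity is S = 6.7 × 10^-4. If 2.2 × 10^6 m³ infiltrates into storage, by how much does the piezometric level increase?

A = 41 mi² = 1.062 × 10^8 m²
Δh = ΔV / (S × A) = 2.2 × 10^6 m³ / (6.7 × 10^-4 × 1.062 × 10^8 m²) = 30.92 m

Δh ≈ 30.9 m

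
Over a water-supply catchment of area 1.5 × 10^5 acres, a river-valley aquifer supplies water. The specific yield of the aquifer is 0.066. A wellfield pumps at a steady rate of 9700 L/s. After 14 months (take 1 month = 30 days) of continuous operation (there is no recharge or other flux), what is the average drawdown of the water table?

Δh ≈ 8.79 m

A = 1.5 × 10^5 acres = 6.07 × 10^8 m²
Q = 9700 L/s = 8.381 × 10^5 m³/d
t = 14 months = 420 d
ΔV = Q × t = 8.381 × 10^5 m³/d × 420 d = 3.52 × 10^8 m³
Δh = ΔV / (Sy × A) = 3.52 × 10^8 / (0.066 × 6.07 × 10^8) = 8.786 m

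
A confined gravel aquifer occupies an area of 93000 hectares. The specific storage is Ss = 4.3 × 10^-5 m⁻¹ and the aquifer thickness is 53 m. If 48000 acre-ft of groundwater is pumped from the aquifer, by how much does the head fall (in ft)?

S = Ss × b = 4.3 × 10^-5 m⁻¹ × 53 m = 2.279 × 10^-3
A = 93000 hectares = 9.3 × 10^8 m²
ΔV = 48000 acre-ft = 5.921 × 10^7 m³
Δh = ΔV / (S × A) = 5.921 × 10^7 m³ / (0.002279 × 9.3 × 10^8 m²) = 27.93 m
Δh = 27.93 m = 91.65 ft

Δh ≈ 91.6 ft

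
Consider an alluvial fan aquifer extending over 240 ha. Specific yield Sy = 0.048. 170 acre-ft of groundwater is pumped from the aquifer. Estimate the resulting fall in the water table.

A = 240 ha = 2.4 × 10^6 m²
ΔV = 170 acre-ft = 2.097 × 10^5 m³
Δh = ΔV / (Sy × A) = 2.097 × 10^5 m³ / (0.048 × 2.4 × 10^6 m²) = 1.82 m

Δh ≈ 1.82 m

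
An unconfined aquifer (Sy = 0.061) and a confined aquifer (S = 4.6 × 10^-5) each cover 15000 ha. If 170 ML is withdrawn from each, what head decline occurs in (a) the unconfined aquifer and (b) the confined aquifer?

A = 15000 ha = 1.5 × 10^8 m²
ΔV = 170 ML = 1.7 × 10^5 m³
Unconfined: Δh_u = ΔV/(Sy·A) = 1.7 × 10^5/(0.061 × 1.5 × 10^8) = 0.01858 m
Confined: Δh_c = ΔV/(S·A) = 1.7 × 10^5/(4.6 × 10^-5 × 1.5 × 10^8) = 24.64 m

Δh_u ≈ 0.0186 m; Δh_c ≈ 24.6 m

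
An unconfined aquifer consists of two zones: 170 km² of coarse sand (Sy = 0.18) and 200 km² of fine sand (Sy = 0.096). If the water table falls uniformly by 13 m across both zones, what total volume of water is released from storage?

A₁ = 170 km² = 1.7 × 10^8 m²; A₂ = 200 km² = 2 × 10^8 m²
ΔV₁ = 0.18 × 1.7 × 10^8 × 13 = 3.978 × 10^8 m³
ΔV₂ = 0.096 × 2 × 10^8 × 13 = 2.496 × 10^8 m³
ΔV = ΔV₁ + ΔV₂ = 6.474 × 10^8 m³

ΔV ≈ 6.47 × 10^8 m³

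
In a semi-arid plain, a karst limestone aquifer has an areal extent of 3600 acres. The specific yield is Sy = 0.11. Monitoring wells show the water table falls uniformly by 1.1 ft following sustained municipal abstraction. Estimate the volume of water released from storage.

A = 3600 acres = 1.457 × 10^7 m²
Δh = 1.1 ft = 0.3353 m
ΔV = Sy × A × Δh = 0.11 × 1.457 × 10^7 m² × 0.3353 m = 5.373 × 10^5 m³

ΔV ≈ 5.37 × 10^5 m³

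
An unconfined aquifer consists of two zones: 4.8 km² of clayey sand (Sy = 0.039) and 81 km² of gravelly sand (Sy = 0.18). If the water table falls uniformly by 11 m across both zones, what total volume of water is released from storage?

A₁ = 4.8 km² = 4.8 × 10^6 m²; A₂ = 81 km² = 8.1 × 10^7 m²
ΔV₁ = 0.039 × 4.8 × 10^6 × 11 = 2.059 × 10^6 m³
ΔV₂ = 0.18 × 8.1 × 10^7 × 11 = 1.604 × 10^8 m³
ΔV = ΔV₁ + ΔV₂ = 1.624 × 10^8 m³

ΔV ≈ 1.62 × 10^8 m³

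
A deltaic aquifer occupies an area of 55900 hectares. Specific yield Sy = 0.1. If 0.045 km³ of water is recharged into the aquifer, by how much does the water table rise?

A = 55900 hectares = 5.59 × 10^8 m²
ΔV = 0.045 km³ = 4.5 × 10^7 m³
Δh = ΔV / (Sy × A) = 4.5 × 10^7 m³ / (0.1 × 5.59 × 10^8 m²) = 0.805 m

Δh ≈ 0.805 m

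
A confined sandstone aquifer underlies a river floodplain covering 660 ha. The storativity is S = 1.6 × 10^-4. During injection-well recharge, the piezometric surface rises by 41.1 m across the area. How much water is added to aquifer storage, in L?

ΔV ≈ 4.34 × 10^7 L

A = 660 ha = 6.6 × 10^6 m²
ΔV = S × A × Δh = 1.6 × 10^-4 × 6.6 × 10^6 m² × 41.1 m = 43400 m³
ΔV = 43400 m³ = 4.34 × 10^7 L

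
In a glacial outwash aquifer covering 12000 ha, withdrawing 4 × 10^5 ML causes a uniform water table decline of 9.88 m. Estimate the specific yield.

Sy ≈ 0.34

A = 12000 ha = 1.2 × 10^8 m²
ΔV = 4 × 10^5 ML = 4 × 10^8 m³
Sy = ΔV / (A × Δh) = 4 × 10^8 m³ / (1.2 × 10^8 m² × 9.88 m) = 0.3374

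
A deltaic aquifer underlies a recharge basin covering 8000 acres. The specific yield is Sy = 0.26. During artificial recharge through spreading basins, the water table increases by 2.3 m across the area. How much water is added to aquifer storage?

A = 8000 acres = 3.237 × 10^7 m²
ΔV = Sy × A × Δh = 0.26 × 3.237 × 10^7 m² × 2.3 m = 1.936 × 10^7 m³

ΔV ≈ 1.94 × 10^7 m³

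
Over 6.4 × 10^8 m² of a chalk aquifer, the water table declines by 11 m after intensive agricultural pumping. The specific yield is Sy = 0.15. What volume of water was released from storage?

ΔV = Sy × A × Δh = 0.15 × 6.4 × 10^8 m² × 11 m = 1.056 × 10^9 m³

ΔV ≈ 1.06 × 10^9 m³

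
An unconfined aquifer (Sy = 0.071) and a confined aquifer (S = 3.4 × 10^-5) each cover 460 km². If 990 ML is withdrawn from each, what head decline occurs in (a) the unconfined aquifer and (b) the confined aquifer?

A = 460 km² = 4.6 × 10^8 m²
ΔV = 990 ML = 9.9 × 10^5 m³
Unconfined: Δh_u = ΔV/(Sy·A) = 9.9 × 10^5/(0.071 × 4.6 × 10^8) = 0.03031 m
Confined: Δh_c = ΔV/(S·A) = 9.9 × 10^5/(3.4 × 10^-5 × 4.6 × 10^8) = 63.3 m

Δh_u ≈ 0.0303 m; Δh_c ≈ 63.3 m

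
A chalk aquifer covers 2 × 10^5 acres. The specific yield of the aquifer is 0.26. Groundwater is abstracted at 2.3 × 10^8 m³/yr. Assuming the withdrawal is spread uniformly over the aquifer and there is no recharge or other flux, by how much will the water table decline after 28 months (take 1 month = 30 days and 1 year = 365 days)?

A = 2 × 10^5 acres = 8.094 × 10^8 m²
Q = 2.3 × 10^8 m³/yr = 6.301 × 10^5 m³/d
t = 28 months = 840 d
ΔV = Q × t = 6.301 × 10^5 m³/d × 840 d = 5.293 × 10^8 m³
Δh = ΔV / (Sy × A) = 5.293 × 10^8 / (0.26 × 8.094 × 10^8) = 2.515 m

Δh ≈ 2.52 m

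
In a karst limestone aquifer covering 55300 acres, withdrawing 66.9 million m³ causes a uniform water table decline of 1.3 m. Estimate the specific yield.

Sy ≈ 0.23

A = 55300 acres = 2.238 × 10^8 m²
ΔV = 66.9 million m³ = 6.69 × 10^7 m³
Sy = ΔV / (A × Δh) = 6.69 × 10^7 m³ / (2.238 × 10^8 m² × 1.3 m) = 0.23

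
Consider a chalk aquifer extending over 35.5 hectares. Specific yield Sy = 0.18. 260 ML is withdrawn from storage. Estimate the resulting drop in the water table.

Δh ≈ 4.07 m

A = 35.5 hectares = 3.55 × 10^5 m²
ΔV = 260 ML = 2.6 × 10^5 m³
Δh = ΔV / (Sy × A) = 2.6 × 10^5 m³ / (0.18 × 3.55 × 10^5 m²) = 4.069 m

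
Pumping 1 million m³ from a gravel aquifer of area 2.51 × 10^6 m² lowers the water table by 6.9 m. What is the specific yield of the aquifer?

Sy ≈ 0.058

ΔV = 1 million m³ = 1 × 10^6 m³
Sy = ΔV / (A × Δh) = 1 × 10^6 m³ / (2.51 × 10^6 m² × 6.9 m) = 0.05774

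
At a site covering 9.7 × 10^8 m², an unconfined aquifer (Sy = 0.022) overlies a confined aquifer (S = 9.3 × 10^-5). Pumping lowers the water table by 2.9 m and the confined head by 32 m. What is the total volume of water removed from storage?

ΔV ≈ 6.48 × 10^7 m³

Unconfined: ΔV_u = Sy × A × Δh_u = 0.022 × 9.7 × 10^8 × 2.9 = 6.189 × 10^7 m³
Confined: ΔV_c = S × A × Δh_c = 9.3 × 10^-5 × 9.7 × 10^8 × 32 = 2.887 × 10^6 m³
Total ΔV = 6.189 × 10^7 + 2.887 × 10^6 = 6.477 × 10^7 m³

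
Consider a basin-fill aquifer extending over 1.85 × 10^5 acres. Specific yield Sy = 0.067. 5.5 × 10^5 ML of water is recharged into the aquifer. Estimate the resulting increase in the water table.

Δh ≈ 11 m

A = 1.85 × 10^5 acres = 7.487 × 10^8 m²
ΔV = 5.5 × 10^5 ML = 5.5 × 10^8 m³
Δh = ΔV / (Sy × A) = 5.5 × 10^8 m³ / (0.067 × 7.487 × 10^8 m²) = 10.96 m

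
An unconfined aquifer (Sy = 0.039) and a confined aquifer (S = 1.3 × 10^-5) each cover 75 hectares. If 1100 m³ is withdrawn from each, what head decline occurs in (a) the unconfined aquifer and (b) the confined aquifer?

Δh_u ≈ 0.0376 m; Δh_c ≈ 113 m

A = 75 hectares = 7.5 × 10^5 m²
Unconfined: Δh_u = ΔV/(Sy·A) = 1100/(0.039 × 7.5 × 10^5) = 0.03761 m
Confined: Δh_c = ΔV/(S·A) = 1100/(1.3 × 10^-5 × 7.5 × 10^5) = 112.8 m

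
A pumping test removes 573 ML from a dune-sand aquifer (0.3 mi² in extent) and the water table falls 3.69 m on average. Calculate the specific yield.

A = 0.3 mi² = 7.77 × 10^5 m²
ΔV = 573 ML = 5.73 × 10^5 m³
Sy = ΔV / (A × Δh) = 5.73 × 10^5 m³ / (7.77 × 10^5 m² × 3.69 m) = 0.1999

Sy ≈ 0.2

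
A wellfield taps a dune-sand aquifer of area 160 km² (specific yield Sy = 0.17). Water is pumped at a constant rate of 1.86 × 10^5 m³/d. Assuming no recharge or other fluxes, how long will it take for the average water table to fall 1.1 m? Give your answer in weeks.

t ≈ 23 weeks

A = 160 km² = 1.6 × 10^8 m²
ΔV = Sy × A × Δh = 0.17 × 1.6 × 10^8 × 1.1 = 2.992 × 10^7 m³
t = ΔV / Q = 2.992 × 10^7 m³ / 1.86 × 10^5 m³/d = 160.9 d
t = 160.9 d ≈ 22.98 weeks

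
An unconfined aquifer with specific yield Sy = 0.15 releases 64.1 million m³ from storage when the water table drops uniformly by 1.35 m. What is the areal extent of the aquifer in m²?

A ≈ 3.17 × 10^8 m²

ΔV = 64.1 million m³ = 6.41 × 10^7 m³
A = ΔV / (Sy × Δh) = 6.41 × 10^7 / (0.15 × 1.35) = 3.165 × 10^8 m²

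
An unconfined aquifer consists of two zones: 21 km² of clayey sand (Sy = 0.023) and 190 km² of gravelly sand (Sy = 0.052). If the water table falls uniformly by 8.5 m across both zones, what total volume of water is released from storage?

A₁ = 21 km² = 2.1 × 10^7 m²; A₂ = 190 km² = 1.9 × 10^8 m²
ΔV₁ = 0.023 × 2.1 × 10^7 × 8.5 = 4.106 × 10^6 m³
ΔV₂ = 0.052 × 1.9 × 10^8 × 8.5 = 8.398 × 10^7 m³
ΔV = ΔV₁ + ΔV₂ = 8.809 × 10^7 m³

ΔV ≈ 8.81 × 10^7 m³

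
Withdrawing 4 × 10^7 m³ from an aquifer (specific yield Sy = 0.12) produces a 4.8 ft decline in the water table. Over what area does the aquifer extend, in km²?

A ≈ 228 km²

Δh = 4.8 ft = 1.463 m
A = ΔV / (Sy × Δh) = 4 × 10^7 / (0.12 × 1.463) = 2.278 × 10^8 m²
A = 2.278 × 10^8 m² = 227.8 km²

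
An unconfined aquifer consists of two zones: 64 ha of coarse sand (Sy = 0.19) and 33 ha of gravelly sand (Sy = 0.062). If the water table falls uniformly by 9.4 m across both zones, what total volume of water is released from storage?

A₁ = 64 ha = 6.4 × 10^5 m²; A₂ = 33 ha = 3.3 × 10^5 m²
ΔV₁ = 0.19 × 6.4 × 10^5 × 9.4 = 1.143 × 10^6 m³
ΔV₂ = 0.062 × 3.3 × 10^5 × 9.4 = 1.923 × 10^5 m³
ΔV = ΔV₁ + ΔV₂ = 1.335 × 10^6 m³

ΔV ≈ 1.34 × 10^6 m³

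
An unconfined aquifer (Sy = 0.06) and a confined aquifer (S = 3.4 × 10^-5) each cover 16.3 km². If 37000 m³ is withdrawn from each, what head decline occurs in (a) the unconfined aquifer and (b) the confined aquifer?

A = 16.3 km² = 1.63 × 10^7 m²
Unconfined: Δh_u = ΔV/(Sy·A) = 37000/(0.06 × 1.63 × 10^7) = 0.03783 m
Confined: Δh_c = ΔV/(S·A) = 37000/(3.4 × 10^-5 × 1.63 × 10^7) = 66.76 m

Δh_u ≈ 0.0378 m; Δh_c ≈ 66.8 m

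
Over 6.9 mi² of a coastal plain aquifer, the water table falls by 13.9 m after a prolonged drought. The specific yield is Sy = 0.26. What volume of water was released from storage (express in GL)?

A = 6.9 mi² = 1.787 × 10^7 m²
ΔV = Sy × A × Δh = 0.26 × 1.787 × 10^7 m² × 13.9 m = 6.459 × 10^7 m³
ΔV = 6.459 × 10^7 m³ = 64.59 GL

ΔV ≈ 64.6 GL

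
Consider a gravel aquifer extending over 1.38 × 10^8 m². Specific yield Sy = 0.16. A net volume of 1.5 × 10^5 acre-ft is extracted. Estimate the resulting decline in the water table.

ΔV = 1.5 × 10^5 acre-ft = 1.85 × 10^8 m³
Δh = ΔV / (Sy × A) = 1.85 × 10^8 m³ / (0.16 × 1.38 × 10^8 m²) = 8.38 m

Δh ≈ 8.38 m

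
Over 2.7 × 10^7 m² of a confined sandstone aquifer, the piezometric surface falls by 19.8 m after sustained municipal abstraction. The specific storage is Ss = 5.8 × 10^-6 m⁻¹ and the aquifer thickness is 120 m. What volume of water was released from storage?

ΔV ≈ 3.72 × 10^5 m³

S = Ss × b = 5.8 × 10^-6 m⁻¹ × 120 m = 6.96 × 10^-4
ΔV = S × A × Δh = 6.96 × 10^-4 × 2.7 × 10^7 m² × 19.8 m = 3.721 × 10^5 m³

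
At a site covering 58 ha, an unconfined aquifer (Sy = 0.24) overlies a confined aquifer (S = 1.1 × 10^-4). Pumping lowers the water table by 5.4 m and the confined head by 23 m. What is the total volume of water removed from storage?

ΔV ≈ 7.53 × 10^5 m³

A = 58 ha = 5.8 × 10^5 m²
Unconfined: ΔV_u = Sy × A × Δh_u = 0.24 × 5.8 × 10^5 × 5.4 = 7.517 × 10^5 m³
Confined: ΔV_c = S × A × Δh_c = 1.1 × 10^-4 × 5.8 × 10^5 × 23 = 1467 m³
Total ΔV = 7.517 × 10^5 + 1467 = 7.531 × 10^5 m³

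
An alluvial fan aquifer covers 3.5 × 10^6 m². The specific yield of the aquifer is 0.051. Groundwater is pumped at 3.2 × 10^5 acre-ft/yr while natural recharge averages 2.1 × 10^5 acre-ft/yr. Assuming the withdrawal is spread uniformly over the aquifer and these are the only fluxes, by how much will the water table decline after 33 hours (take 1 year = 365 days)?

Net abstraction = 3.2 × 10^5 − 2.1 × 10^5 = 1.1 × 10^5 acre-ft/yr
Q_net = 1.1 × 10^5 acre-ft/yr = 3.717 × 10^5 m³/d
t = 33 hours = 1.375 d
ΔV = Q × t = 3.717 × 10^5 m³/d × 1.375 d = 5.111 × 10^5 m³
Δh = ΔV / (Sy × A) = 5.111 × 10^5 / (0.051 × 3.5 × 10^6) = 2.863 m

Δh ≈ 2.86 m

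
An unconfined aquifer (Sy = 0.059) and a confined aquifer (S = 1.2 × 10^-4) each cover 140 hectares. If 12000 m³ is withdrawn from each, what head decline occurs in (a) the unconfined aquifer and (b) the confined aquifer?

Δh_u ≈ 0.145 m; Δh_c ≈ 71.4 m

A = 140 hectares = 1.4 × 10^6 m²
Unconfined: Δh_u = ΔV/(Sy·A) = 12000/(0.059 × 1.4 × 10^6) = 0.1453 m
Confined: Δh_c = ΔV/(S·A) = 12000/(1.2 × 10^-4 × 1.4 × 10^6) = 71.43 m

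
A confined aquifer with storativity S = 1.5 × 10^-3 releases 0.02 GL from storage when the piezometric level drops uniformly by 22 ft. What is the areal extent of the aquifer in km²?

A ≈ 1.99 km²

Δh = 22 ft = 6.706 m
ΔV = 0.02 GL = 20000 m³
A = ΔV / (S × Δh) = 20000 / (0.0015 × 6.706) = 1.988 × 10^6 m²
A = 1.988 × 10^6 m² = 1.988 km²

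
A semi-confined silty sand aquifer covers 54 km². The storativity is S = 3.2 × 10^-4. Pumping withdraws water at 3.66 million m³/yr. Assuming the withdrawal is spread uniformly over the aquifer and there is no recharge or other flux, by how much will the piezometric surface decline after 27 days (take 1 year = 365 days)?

Δh ≈ 15.7 m

A = 54 km² = 5.4 × 10^7 m²
Q = 3.66 million m³/yr = 10030 m³/d
ΔV = Q × t = 10030 m³/d × 27 d = 2.707 × 10^5 m³
Δh = ΔV / (S × A) = 2.707 × 10^5 / (3.2 × 10^-4 × 5.4 × 10^7) = 15.67 m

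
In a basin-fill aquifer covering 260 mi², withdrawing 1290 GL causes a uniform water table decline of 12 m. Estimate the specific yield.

Sy ≈ 0.16

A = 260 mi² = 6.734 × 10^8 m²
ΔV = 1290 GL = 1.29 × 10^9 m³
Sy = ΔV / (A × Δh) = 1.29 × 10^9 m³ / (6.734 × 10^8 m² × 12 m) = 0.1596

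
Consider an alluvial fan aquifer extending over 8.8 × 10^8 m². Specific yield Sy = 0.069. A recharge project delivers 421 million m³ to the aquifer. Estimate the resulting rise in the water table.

ΔV = 421 million m³ = 4.21 × 10^8 m³
Δh = ΔV / (Sy × A) = 4.21 × 10^8 m³ / (0.069 × 8.8 × 10^8 m²) = 6.933 m

Δh ≈ 6.93 m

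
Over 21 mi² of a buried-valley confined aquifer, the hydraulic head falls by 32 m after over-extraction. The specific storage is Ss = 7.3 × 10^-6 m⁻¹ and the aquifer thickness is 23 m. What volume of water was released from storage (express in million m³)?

ΔV ≈ 0.292 million m³

S = Ss × b = 7.3 × 10^-6 m⁻¹ × 23 m = 1.679 × 10^-4
A = 21 mi² = 5.439 × 10^7 m²
ΔV = S × A × Δh = 1.679 × 10^-4 × 5.439 × 10^7 m² × 32 m = 2.922 × 10^5 m³
ΔV = 2.922 × 10^5 m³ = 0.2922 million m³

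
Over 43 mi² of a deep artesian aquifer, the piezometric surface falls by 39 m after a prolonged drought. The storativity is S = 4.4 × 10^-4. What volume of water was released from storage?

ΔV ≈ 1.91 × 10^6 m³

A = 43 mi² = 1.114 × 10^8 m²
ΔV = S × A × Δh = 4.4 × 10^-4 × 1.114 × 10^8 m² × 39 m = 1.911 × 10^6 m³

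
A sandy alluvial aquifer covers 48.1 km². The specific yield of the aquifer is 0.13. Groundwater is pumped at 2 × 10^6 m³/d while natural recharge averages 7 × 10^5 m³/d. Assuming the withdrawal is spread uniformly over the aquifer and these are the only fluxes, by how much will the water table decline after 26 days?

Δh ≈ 5.41 m

A = 48.1 km² = 4.81 × 10^7 m²
Net abstraction = 2 × 10^6 − 7 × 10^5 = 1.3 × 10^6 m³/d
ΔV = Q × t = 1.3 × 10^6 m³/d × 26 d = 3.38 × 10^7 m³
Δh = ΔV / (Sy × A) = 3.38 × 10^7 / (0.13 × 4.81 × 10^7) = 5.405 m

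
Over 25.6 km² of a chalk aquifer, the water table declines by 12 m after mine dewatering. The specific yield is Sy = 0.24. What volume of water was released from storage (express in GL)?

A = 25.6 km² = 2.56 × 10^7 m²
ΔV = Sy × A × Δh = 0.24 × 2.56 × 10^7 m² × 12 m = 7.373 × 10^7 m³
ΔV = 7.373 × 10^7 m³ = 73.73 GL

ΔV ≈ 73.7 GL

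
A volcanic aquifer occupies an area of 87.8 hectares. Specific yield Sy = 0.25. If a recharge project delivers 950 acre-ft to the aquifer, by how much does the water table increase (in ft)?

A = 87.8 hectares = 8.78 × 10^5 m²
ΔV = 950 acre-ft = 1.172 × 10^6 m³
Δh = ΔV / (Sy × A) = 1.172 × 10^6 m³ / (0.25 × 8.78 × 10^5 m²) = 5.339 m
Δh = 5.339 m = 17.51 ft

Δh ≈ 17.5 ft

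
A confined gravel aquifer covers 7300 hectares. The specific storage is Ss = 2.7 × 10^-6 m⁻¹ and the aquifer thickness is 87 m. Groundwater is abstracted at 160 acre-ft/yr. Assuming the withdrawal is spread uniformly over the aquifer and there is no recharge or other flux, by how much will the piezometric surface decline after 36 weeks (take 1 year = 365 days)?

S = Ss × b = 2.7 × 10^-6 m⁻¹ × 87 m = 2.349 × 10^-4
A = 7300 hectares = 7.3 × 10^7 m²
Q = 160 acre-ft/yr = 540.7 m³/d
t = 36 weeks = 252 d
ΔV = Q × t = 540.7 m³/d × 252 d = 1.363 × 10^5 m³
Δh = ΔV / (S × A) = 1.363 × 10^5 / (2.349 × 10^-4 × 7.3 × 10^7) = 7.946 m

Δh ≈ 7.95 m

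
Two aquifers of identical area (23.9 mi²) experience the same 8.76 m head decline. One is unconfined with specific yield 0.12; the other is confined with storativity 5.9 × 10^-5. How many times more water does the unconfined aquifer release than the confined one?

ΔV_u / ΔV_c ≈ 2030

A = 23.9 mi² = 6.19 × 10^7 m²
Unconfined: ΔV_u = Sy × A × Δh = 0.12 × 6.19 × 10^7 × 8.76 = 6.507 × 10^7 m³
Confined: ΔV_c = S × A × Δh = 5.9 × 10^-5 × 6.19 × 10^7 × 8.76 = 31990 m³
Ratio = ΔV_u / ΔV_c = Sy / S = 0.12 / 5.9 × 10^-5 = 2034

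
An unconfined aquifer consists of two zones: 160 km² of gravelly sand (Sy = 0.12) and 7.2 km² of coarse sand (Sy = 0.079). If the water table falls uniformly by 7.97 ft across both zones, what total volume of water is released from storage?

ΔV ≈ 4.8 × 10^7 m³

A₁ = 160 km² = 1.6 × 10^8 m²; A₂ = 7.2 km² = 7.2 × 10^6 m²
Δh = 7.97 ft = 2.429 m
ΔV₁ = 0.12 × 1.6 × 10^8 × 2.429 = 4.664 × 10^7 m³
ΔV₂ = 0.079 × 7.2 × 10^6 × 2.429 = 1.382 × 10^6 m³
ΔV = ΔV₁ + ΔV₂ = 4.802 × 10^7 m³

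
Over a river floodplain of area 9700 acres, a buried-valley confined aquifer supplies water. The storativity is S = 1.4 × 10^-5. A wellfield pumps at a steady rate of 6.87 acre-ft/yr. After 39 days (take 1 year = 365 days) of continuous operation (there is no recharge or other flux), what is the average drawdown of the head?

A = 9700 acres = 3.925 × 10^7 m²
Q = 6.87 acre-ft/yr = 23.22 m³/d
ΔV = Q × t = 23.22 m³/d × 39 d = 905.4 m³
Δh = ΔV / (S × A) = 905.4 / (1.4 × 10^-5 × 3.925 × 10^7) = 1.648 m

Δh ≈ 1.65 m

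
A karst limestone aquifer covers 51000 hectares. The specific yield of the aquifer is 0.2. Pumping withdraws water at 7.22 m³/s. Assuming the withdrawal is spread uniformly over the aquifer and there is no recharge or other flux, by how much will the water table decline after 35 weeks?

Δh ≈ 1.5 m

A = 51000 hectares = 5.1 × 10^8 m²
Q = 7.22 m³/s = 6.238 × 10^5 m³/d
t = 35 weeks = 245 d
ΔV = Q × t = 6.238 × 10^5 m³/d × 245 d = 1.528 × 10^8 m³
Δh = ΔV / (Sy × A) = 1.528 × 10^8 / (0.2 × 5.1 × 10^8) = 1.498 m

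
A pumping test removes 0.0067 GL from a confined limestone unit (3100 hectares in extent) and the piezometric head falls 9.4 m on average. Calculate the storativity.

A = 3100 hectares = 3.1 × 10^7 m²
ΔV = 0.0067 GL = 6700 m³
S = ΔV / (A × Δh) = 6700 m³ / (3.1 × 10^7 m² × 9.4 m) = 2.299 × 10^-5

S ≈ 2.3 × 10^-5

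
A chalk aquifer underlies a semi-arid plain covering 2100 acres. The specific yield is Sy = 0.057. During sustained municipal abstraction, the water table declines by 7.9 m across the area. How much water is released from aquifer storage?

A = 2100 acres = 8.498 × 10^6 m²
ΔV = Sy × A × Δh = 0.057 × 8.498 × 10^6 m² × 7.9 m = 3.827 × 10^6 m³

ΔV ≈ 3.83 × 10^6 m³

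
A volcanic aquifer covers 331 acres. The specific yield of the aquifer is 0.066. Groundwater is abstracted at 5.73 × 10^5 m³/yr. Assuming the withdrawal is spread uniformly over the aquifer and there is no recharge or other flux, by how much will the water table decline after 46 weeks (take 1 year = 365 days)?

Δh ≈ 5.72 m

A = 331 acres = 1.34 × 10^6 m²
Q = 5.73 × 10^5 m³/yr = 1570 m³/d
t = 46 weeks = 322 d
ΔV = Q × t = 1570 m³/d × 322 d = 5.055 × 10^5 m³
Δh = ΔV / (Sy × A) = 5.055 × 10^5 / (0.066 × 1.34 × 10^6) = 5.718 m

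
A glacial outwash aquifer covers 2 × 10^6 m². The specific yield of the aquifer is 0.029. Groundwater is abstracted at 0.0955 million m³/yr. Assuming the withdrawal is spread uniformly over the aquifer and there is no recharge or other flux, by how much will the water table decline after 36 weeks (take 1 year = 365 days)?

Δh ≈ 1.14 m

Q = 0.0955 million m³/yr = 261.6 m³/d
t = 36 weeks = 252 d
ΔV = Q × t = 261.6 m³/d × 252 d = 65930 m³
Δh = ΔV / (Sy × A) = 65930 / (0.029 × 2 × 10^6) = 1.137 m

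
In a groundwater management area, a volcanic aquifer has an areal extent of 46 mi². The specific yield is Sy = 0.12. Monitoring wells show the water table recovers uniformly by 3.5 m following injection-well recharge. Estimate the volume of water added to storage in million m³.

ΔV ≈ 50 million m³

A = 46 mi² = 1.191 × 10^8 m²
ΔV = Sy × A × Δh = 0.12 × 1.191 × 10^8 m² × 3.5 m = 5.004 × 10^7 m³
ΔV = 5.004 × 10^7 m³ = 50.04 million m³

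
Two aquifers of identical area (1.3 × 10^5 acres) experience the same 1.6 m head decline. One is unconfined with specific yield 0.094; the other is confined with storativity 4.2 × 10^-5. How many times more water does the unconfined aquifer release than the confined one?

A = 1.3 × 10^5 acres = 5.261 × 10^8 m²
Unconfined: ΔV_u = Sy × A × Δh = 0.094 × 5.261 × 10^8 × 1.6 = 7.912 × 10^7 m³
Confined: ΔV_c = S × A × Δh = 4.2 × 10^-5 × 5.261 × 10^8 × 1.6 = 35350 m³
Ratio = ΔV_u / ΔV_c = Sy / S = 0.094 / 4.2 × 10^-5 = 2238

ΔV_u / ΔV_c ≈ 2240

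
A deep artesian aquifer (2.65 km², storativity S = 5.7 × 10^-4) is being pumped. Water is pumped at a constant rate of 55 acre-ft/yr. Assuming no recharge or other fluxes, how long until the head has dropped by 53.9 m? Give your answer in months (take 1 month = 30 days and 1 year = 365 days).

A = 2.65 km² = 2.65 × 10^6 m²
ΔV = S × A × Δh = 5.7 × 10^-4 × 2.65 × 10^6 × 53.9 = 81420 m³
Q = 55 acre-ft/yr = 185.9 m³/d
t = ΔV / Q = 81420 m³ / 185.9 m³/d = 438 d
t = 438 d ≈ 14.6 months

t ≈ 14.6 months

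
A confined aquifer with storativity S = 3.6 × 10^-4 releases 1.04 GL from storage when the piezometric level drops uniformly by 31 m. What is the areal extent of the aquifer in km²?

ΔV = 1.04 GL = 1.04 × 10^6 m³
A = ΔV / (S × Δh) = 1.04 × 10^6 / (3.6 × 10^-4 × 31) = 9.319 × 10^7 m²
A = 9.319 × 10^7 m² = 93.19 km²

A ≈ 93.2 km²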